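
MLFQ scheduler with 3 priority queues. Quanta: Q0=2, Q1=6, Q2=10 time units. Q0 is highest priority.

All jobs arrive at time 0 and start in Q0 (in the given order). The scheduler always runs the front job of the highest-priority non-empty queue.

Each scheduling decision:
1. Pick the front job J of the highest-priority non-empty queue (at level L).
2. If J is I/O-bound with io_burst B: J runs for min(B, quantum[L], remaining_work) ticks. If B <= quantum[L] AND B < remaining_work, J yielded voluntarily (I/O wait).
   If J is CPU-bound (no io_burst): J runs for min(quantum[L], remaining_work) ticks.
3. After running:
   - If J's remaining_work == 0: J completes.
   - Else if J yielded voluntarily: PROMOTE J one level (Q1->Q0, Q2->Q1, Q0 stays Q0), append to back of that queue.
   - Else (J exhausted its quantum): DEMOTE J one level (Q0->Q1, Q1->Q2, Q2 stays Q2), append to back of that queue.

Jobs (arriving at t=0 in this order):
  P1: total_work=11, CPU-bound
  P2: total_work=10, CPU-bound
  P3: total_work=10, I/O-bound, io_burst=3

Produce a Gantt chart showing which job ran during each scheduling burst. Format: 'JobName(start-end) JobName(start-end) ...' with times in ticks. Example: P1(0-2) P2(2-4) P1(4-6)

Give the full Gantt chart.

t=0-2: P1@Q0 runs 2, rem=9, quantum used, demote→Q1. Q0=[P2,P3] Q1=[P1] Q2=[]
t=2-4: P2@Q0 runs 2, rem=8, quantum used, demote→Q1. Q0=[P3] Q1=[P1,P2] Q2=[]
t=4-6: P3@Q0 runs 2, rem=8, quantum used, demote→Q1. Q0=[] Q1=[P1,P2,P3] Q2=[]
t=6-12: P1@Q1 runs 6, rem=3, quantum used, demote→Q2. Q0=[] Q1=[P2,P3] Q2=[P1]
t=12-18: P2@Q1 runs 6, rem=2, quantum used, demote→Q2. Q0=[] Q1=[P3] Q2=[P1,P2]
t=18-21: P3@Q1 runs 3, rem=5, I/O yield, promote→Q0. Q0=[P3] Q1=[] Q2=[P1,P2]
t=21-23: P3@Q0 runs 2, rem=3, quantum used, demote→Q1. Q0=[] Q1=[P3] Q2=[P1,P2]
t=23-26: P3@Q1 runs 3, rem=0, completes. Q0=[] Q1=[] Q2=[P1,P2]
t=26-29: P1@Q2 runs 3, rem=0, completes. Q0=[] Q1=[] Q2=[P2]
t=29-31: P2@Q2 runs 2, rem=0, completes. Q0=[] Q1=[] Q2=[]

Answer: P1(0-2) P2(2-4) P3(4-6) P1(6-12) P2(12-18) P3(18-21) P3(21-23) P3(23-26) P1(26-29) P2(29-31)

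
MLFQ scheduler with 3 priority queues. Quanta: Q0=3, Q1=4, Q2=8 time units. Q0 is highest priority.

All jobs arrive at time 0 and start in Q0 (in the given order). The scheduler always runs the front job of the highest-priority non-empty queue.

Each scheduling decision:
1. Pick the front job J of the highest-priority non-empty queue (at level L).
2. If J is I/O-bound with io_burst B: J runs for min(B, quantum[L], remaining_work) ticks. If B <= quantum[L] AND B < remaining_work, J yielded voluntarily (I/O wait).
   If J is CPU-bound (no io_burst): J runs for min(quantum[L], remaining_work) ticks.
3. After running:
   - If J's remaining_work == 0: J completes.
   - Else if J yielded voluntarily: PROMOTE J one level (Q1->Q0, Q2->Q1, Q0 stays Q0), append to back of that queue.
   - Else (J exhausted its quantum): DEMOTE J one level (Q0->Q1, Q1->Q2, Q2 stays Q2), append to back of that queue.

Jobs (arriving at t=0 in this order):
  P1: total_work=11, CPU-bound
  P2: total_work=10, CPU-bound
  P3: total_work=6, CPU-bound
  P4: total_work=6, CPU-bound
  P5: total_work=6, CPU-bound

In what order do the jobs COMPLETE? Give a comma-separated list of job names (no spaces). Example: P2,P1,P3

t=0-3: P1@Q0 runs 3, rem=8, quantum used, demote→Q1. Q0=[P2,P3,P4,P5] Q1=[P1] Q2=[]
t=3-6: P2@Q0 runs 3, rem=7, quantum used, demote→Q1. Q0=[P3,P4,P5] Q1=[P1,P2] Q2=[]
t=6-9: P3@Q0 runs 3, rem=3, quantum used, demote→Q1. Q0=[P4,P5] Q1=[P1,P2,P3] Q2=[]
t=9-12: P4@Q0 runs 3, rem=3, quantum used, demote→Q1. Q0=[P5] Q1=[P1,P2,P3,P4] Q2=[]
t=12-15: P5@Q0 runs 3, rem=3, quantum used, demote→Q1. Q0=[] Q1=[P1,P2,P3,P4,P5] Q2=[]
t=15-19: P1@Q1 runs 4, rem=4, quantum used, demote→Q2. Q0=[] Q1=[P2,P3,P4,P5] Q2=[P1]
t=19-23: P2@Q1 runs 4, rem=3, quantum used, demote→Q2. Q0=[] Q1=[P3,P4,P5] Q2=[P1,P2]
t=23-26: P3@Q1 runs 3, rem=0, completes. Q0=[] Q1=[P4,P5] Q2=[P1,P2]
t=26-29: P4@Q1 runs 3, rem=0, completes. Q0=[] Q1=[P5] Q2=[P1,P2]
t=29-32: P5@Q1 runs 3, rem=0, completes. Q0=[] Q1=[] Q2=[P1,P2]
t=32-36: P1@Q2 runs 4, rem=0, completes. Q0=[] Q1=[] Q2=[P2]
t=36-39: P2@Q2 runs 3, rem=0, completes. Q0=[] Q1=[] Q2=[]

Answer: P3,P4,P5,P1,P2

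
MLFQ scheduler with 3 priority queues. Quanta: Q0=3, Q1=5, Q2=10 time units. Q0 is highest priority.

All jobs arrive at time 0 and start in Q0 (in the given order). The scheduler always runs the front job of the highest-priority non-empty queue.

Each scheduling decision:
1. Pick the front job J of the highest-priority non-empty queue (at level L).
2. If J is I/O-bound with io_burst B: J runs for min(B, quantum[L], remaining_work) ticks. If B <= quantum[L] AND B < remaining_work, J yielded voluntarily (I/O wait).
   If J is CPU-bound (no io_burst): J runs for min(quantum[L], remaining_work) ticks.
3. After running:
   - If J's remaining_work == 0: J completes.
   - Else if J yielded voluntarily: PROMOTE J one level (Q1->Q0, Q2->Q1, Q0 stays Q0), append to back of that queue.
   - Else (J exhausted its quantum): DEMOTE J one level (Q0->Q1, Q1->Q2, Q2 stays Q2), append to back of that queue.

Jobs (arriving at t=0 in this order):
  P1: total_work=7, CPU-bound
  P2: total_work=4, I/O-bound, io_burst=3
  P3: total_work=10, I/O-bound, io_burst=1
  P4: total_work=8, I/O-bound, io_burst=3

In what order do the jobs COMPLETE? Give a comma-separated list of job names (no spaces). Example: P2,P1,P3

Answer: P2,P4,P3,P1

Derivation:
t=0-3: P1@Q0 runs 3, rem=4, quantum used, demote→Q1. Q0=[P2,P3,P4] Q1=[P1] Q2=[]
t=3-6: P2@Q0 runs 3, rem=1, I/O yield, promote→Q0. Q0=[P3,P4,P2] Q1=[P1] Q2=[]
t=6-7: P3@Q0 runs 1, rem=9, I/O yield, promote→Q0. Q0=[P4,P2,P3] Q1=[P1] Q2=[]
t=7-10: P4@Q0 runs 3, rem=5, I/O yield, promote→Q0. Q0=[P2,P3,P4] Q1=[P1] Q2=[]
t=10-11: P2@Q0 runs 1, rem=0, completes. Q0=[P3,P4] Q1=[P1] Q2=[]
t=11-12: P3@Q0 runs 1, rem=8, I/O yield, promote→Q0. Q0=[P4,P3] Q1=[P1] Q2=[]
t=12-15: P4@Q0 runs 3, rem=2, I/O yield, promote→Q0. Q0=[P3,P4] Q1=[P1] Q2=[]
t=15-16: P3@Q0 runs 1, rem=7, I/O yield, promote→Q0. Q0=[P4,P3] Q1=[P1] Q2=[]
t=16-18: P4@Q0 runs 2, rem=0, completes. Q0=[P3] Q1=[P1] Q2=[]
t=18-19: P3@Q0 runs 1, rem=6, I/O yield, promote→Q0. Q0=[P3] Q1=[P1] Q2=[]
t=19-20: P3@Q0 runs 1, rem=5, I/O yield, promote→Q0. Q0=[P3] Q1=[P1] Q2=[]
t=20-21: P3@Q0 runs 1, rem=4, I/O yield, promote→Q0. Q0=[P3] Q1=[P1] Q2=[]
t=21-22: P3@Q0 runs 1, rem=3, I/O yield, promote→Q0. Q0=[P3] Q1=[P1] Q2=[]
t=22-23: P3@Q0 runs 1, rem=2, I/O yield, promote→Q0. Q0=[P3] Q1=[P1] Q2=[]
t=23-24: P3@Q0 runs 1, rem=1, I/O yield, promote→Q0. Q0=[P3] Q1=[P1] Q2=[]
t=24-25: P3@Q0 runs 1, rem=0, completes. Q0=[] Q1=[P1] Q2=[]
t=25-29: P1@Q1 runs 4, rem=0, completes. Q0=[] Q1=[] Q2=[]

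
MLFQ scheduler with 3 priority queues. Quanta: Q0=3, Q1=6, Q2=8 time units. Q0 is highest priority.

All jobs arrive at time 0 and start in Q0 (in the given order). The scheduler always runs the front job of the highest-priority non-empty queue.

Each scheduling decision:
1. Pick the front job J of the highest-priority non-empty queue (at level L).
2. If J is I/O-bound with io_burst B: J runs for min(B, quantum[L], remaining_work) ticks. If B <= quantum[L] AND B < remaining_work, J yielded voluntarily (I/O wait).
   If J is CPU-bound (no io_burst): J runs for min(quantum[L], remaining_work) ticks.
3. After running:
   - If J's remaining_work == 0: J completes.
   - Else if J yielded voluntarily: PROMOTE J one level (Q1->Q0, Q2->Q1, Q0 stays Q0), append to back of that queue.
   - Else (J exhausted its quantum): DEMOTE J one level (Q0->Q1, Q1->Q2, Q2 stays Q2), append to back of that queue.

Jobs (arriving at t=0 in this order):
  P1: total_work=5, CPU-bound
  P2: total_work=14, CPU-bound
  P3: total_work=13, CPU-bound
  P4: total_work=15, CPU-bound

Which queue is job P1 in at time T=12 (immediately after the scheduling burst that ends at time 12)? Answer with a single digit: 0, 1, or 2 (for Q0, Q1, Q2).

Answer: 1

Derivation:
t=0-3: P1@Q0 runs 3, rem=2, quantum used, demote→Q1. Q0=[P2,P3,P4] Q1=[P1] Q2=[]
t=3-6: P2@Q0 runs 3, rem=11, quantum used, demote→Q1. Q0=[P3,P4] Q1=[P1,P2] Q2=[]
t=6-9: P3@Q0 runs 3, rem=10, quantum used, demote→Q1. Q0=[P4] Q1=[P1,P2,P3] Q2=[]
t=9-12: P4@Q0 runs 3, rem=12, quantum used, demote→Q1. Q0=[] Q1=[P1,P2,P3,P4] Q2=[]
t=12-14: P1@Q1 runs 2, rem=0, completes. Q0=[] Q1=[P2,P3,P4] Q2=[]
t=14-20: P2@Q1 runs 6, rem=5, quantum used, demote→Q2. Q0=[] Q1=[P3,P4] Q2=[P2]
t=20-26: P3@Q1 runs 6, rem=4, quantum used, demote→Q2. Q0=[] Q1=[P4] Q2=[P2,P3]
t=26-32: P4@Q1 runs 6, rem=6, quantum used, demote→Q2. Q0=[] Q1=[] Q2=[P2,P3,P4]
t=32-37: P2@Q2 runs 5, rem=0, completes. Q0=[] Q1=[] Q2=[P3,P4]
t=37-41: P3@Q2 runs 4, rem=0, completes. Q0=[] Q1=[] Q2=[P4]
t=41-47: P4@Q2 runs 6, rem=0, completes. Q0=[] Q1=[] Q2=[]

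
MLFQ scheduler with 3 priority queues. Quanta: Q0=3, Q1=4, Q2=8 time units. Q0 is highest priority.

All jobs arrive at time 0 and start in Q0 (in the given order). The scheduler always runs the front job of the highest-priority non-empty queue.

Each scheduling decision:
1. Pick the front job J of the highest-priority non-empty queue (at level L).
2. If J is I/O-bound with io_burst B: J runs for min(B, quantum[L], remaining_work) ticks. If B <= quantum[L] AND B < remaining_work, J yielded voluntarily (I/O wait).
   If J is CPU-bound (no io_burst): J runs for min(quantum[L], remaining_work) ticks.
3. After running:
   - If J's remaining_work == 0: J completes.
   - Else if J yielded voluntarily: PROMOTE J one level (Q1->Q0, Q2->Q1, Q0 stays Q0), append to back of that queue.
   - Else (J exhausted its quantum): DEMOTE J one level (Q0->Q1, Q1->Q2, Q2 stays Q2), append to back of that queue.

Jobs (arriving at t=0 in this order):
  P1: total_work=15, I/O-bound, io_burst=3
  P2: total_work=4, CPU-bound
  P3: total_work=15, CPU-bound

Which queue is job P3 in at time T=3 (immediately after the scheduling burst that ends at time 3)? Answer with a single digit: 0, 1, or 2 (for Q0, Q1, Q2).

Answer: 0

Derivation:
t=0-3: P1@Q0 runs 3, rem=12, I/O yield, promote→Q0. Q0=[P2,P3,P1] Q1=[] Q2=[]
t=3-6: P2@Q0 runs 3, rem=1, quantum used, demote→Q1. Q0=[P3,P1] Q1=[P2] Q2=[]
t=6-9: P3@Q0 runs 3, rem=12, quantum used, demote→Q1. Q0=[P1] Q1=[P2,P3] Q2=[]
t=9-12: P1@Q0 runs 3, rem=9, I/O yield, promote→Q0. Q0=[P1] Q1=[P2,P3] Q2=[]
t=12-15: P1@Q0 runs 3, rem=6, I/O yield, promote→Q0. Q0=[P1] Q1=[P2,P3] Q2=[]
t=15-18: P1@Q0 runs 3, rem=3, I/O yield, promote→Q0. Q0=[P1] Q1=[P2,P3] Q2=[]
t=18-21: P1@Q0 runs 3, rem=0, completes. Q0=[] Q1=[P2,P3] Q2=[]
t=21-22: P2@Q1 runs 1, rem=0, completes. Q0=[] Q1=[P3] Q2=[]
t=22-26: P3@Q1 runs 4, rem=8, quantum used, demote→Q2. Q0=[] Q1=[] Q2=[P3]
t=26-34: P3@Q2 runs 8, rem=0, completes. Q0=[] Q1=[] Q2=[]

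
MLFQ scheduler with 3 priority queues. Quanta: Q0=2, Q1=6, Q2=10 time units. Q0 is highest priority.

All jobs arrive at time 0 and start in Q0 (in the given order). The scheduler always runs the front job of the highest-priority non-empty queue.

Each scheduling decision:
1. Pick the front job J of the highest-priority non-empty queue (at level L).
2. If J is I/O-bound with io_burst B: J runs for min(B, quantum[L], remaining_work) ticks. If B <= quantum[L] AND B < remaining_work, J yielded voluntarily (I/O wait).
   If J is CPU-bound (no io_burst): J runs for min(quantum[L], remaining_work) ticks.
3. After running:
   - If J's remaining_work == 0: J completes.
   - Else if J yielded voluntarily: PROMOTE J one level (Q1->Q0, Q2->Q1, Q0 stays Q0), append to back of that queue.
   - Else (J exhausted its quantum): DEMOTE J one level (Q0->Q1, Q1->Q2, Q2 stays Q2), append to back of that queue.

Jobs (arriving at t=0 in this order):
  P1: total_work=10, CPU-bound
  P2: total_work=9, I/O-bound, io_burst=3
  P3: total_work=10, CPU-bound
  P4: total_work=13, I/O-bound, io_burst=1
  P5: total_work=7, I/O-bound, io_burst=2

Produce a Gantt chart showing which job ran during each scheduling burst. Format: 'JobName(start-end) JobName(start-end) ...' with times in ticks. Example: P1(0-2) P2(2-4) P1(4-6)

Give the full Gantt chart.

t=0-2: P1@Q0 runs 2, rem=8, quantum used, demote→Q1. Q0=[P2,P3,P4,P5] Q1=[P1] Q2=[]
t=2-4: P2@Q0 runs 2, rem=7, quantum used, demote→Q1. Q0=[P3,P4,P5] Q1=[P1,P2] Q2=[]
t=4-6: P3@Q0 runs 2, rem=8, quantum used, demote→Q1. Q0=[P4,P5] Q1=[P1,P2,P3] Q2=[]
t=6-7: P4@Q0 runs 1, rem=12, I/O yield, promote→Q0. Q0=[P5,P4] Q1=[P1,P2,P3] Q2=[]
t=7-9: P5@Q0 runs 2, rem=5, I/O yield, promote→Q0. Q0=[P4,P5] Q1=[P1,P2,P3] Q2=[]
t=9-10: P4@Q0 runs 1, rem=11, I/O yield, promote→Q0. Q0=[P5,P4] Q1=[P1,P2,P3] Q2=[]
t=10-12: P5@Q0 runs 2, rem=3, I/O yield, promote→Q0. Q0=[P4,P5] Q1=[P1,P2,P3] Q2=[]
t=12-13: P4@Q0 runs 1, rem=10, I/O yield, promote→Q0. Q0=[P5,P4] Q1=[P1,P2,P3] Q2=[]
t=13-15: P5@Q0 runs 2, rem=1, I/O yield, promote→Q0. Q0=[P4,P5] Q1=[P1,P2,P3] Q2=[]
t=15-16: P4@Q0 runs 1, rem=9, I/O yield, promote→Q0. Q0=[P5,P4] Q1=[P1,P2,P3] Q2=[]
t=16-17: P5@Q0 runs 1, rem=0, completes. Q0=[P4] Q1=[P1,P2,P3] Q2=[]
t=17-18: P4@Q0 runs 1, rem=8, I/O yield, promote→Q0. Q0=[P4] Q1=[P1,P2,P3] Q2=[]
t=18-19: P4@Q0 runs 1, rem=7, I/O yield, promote→Q0. Q0=[P4] Q1=[P1,P2,P3] Q2=[]
t=19-20: P4@Q0 runs 1, rem=6, I/O yield, promote→Q0. Q0=[P4] Q1=[P1,P2,P3] Q2=[]
t=20-21: P4@Q0 runs 1, rem=5, I/O yield, promote→Q0. Q0=[P4] Q1=[P1,P2,P3] Q2=[]
t=21-22: P4@Q0 runs 1, rem=4, I/O yield, promote→Q0. Q0=[P4] Q1=[P1,P2,P3] Q2=[]
t=22-23: P4@Q0 runs 1, rem=3, I/O yield, promote→Q0. Q0=[P4] Q1=[P1,P2,P3] Q2=[]
t=23-24: P4@Q0 runs 1, rem=2, I/O yield, promote→Q0. Q0=[P4] Q1=[P1,P2,P3] Q2=[]
t=24-25: P4@Q0 runs 1, rem=1, I/O yield, promote→Q0. Q0=[P4] Q1=[P1,P2,P3] Q2=[]
t=25-26: P4@Q0 runs 1, rem=0, completes. Q0=[] Q1=[P1,P2,P3] Q2=[]
t=26-32: P1@Q1 runs 6, rem=2, quantum used, demote→Q2. Q0=[] Q1=[P2,P3] Q2=[P1]
t=32-35: P2@Q1 runs 3, rem=4, I/O yield, promote→Q0. Q0=[P2] Q1=[P3] Q2=[P1]
t=35-37: P2@Q0 runs 2, rem=2, quantum used, demote→Q1. Q0=[] Q1=[P3,P2] Q2=[P1]
t=37-43: P3@Q1 runs 6, rem=2, quantum used, demote→Q2. Q0=[] Q1=[P2] Q2=[P1,P3]
t=43-45: P2@Q1 runs 2, rem=0, completes. Q0=[] Q1=[] Q2=[P1,P3]
t=45-47: P1@Q2 runs 2, rem=0, completes. Q0=[] Q1=[] Q2=[P3]
t=47-49: P3@Q2 runs 2, rem=0, completes. Q0=[] Q1=[] Q2=[]

Answer: P1(0-2) P2(2-4) P3(4-6) P4(6-7) P5(7-9) P4(9-10) P5(10-12) P4(12-13) P5(13-15) P4(15-16) P5(16-17) P4(17-18) P4(18-19) P4(19-20) P4(20-21) P4(21-22) P4(22-23) P4(23-24) P4(24-25) P4(25-26) P1(26-32) P2(32-35) P2(35-37) P3(37-43) P2(43-45) P1(45-47) P3(47-49)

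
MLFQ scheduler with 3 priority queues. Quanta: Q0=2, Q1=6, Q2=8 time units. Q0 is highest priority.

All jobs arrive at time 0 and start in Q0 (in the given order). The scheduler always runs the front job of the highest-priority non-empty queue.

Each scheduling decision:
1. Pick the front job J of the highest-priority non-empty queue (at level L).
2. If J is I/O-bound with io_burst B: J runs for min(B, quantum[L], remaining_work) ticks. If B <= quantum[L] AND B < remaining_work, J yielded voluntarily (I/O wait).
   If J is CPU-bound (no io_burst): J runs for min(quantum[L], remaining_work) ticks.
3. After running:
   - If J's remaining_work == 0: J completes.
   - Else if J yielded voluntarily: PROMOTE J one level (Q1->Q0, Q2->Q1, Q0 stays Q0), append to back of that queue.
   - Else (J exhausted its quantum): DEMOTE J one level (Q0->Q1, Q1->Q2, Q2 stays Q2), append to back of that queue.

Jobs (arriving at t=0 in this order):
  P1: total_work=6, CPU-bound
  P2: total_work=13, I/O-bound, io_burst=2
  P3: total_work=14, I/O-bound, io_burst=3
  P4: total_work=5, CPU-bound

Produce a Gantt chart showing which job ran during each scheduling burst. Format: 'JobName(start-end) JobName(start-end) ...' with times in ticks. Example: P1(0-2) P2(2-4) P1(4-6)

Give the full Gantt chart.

Answer: P1(0-2) P2(2-4) P3(4-6) P4(6-8) P2(8-10) P2(10-12) P2(12-14) P2(14-16) P2(16-18) P2(18-19) P1(19-23) P3(23-26) P3(26-28) P4(28-31) P3(31-34) P3(34-36) P3(36-38)

Derivation:
t=0-2: P1@Q0 runs 2, rem=4, quantum used, demote→Q1. Q0=[P2,P3,P4] Q1=[P1] Q2=[]
t=2-4: P2@Q0 runs 2, rem=11, I/O yield, promote→Q0. Q0=[P3,P4,P2] Q1=[P1] Q2=[]
t=4-6: P3@Q0 runs 2, rem=12, quantum used, demote→Q1. Q0=[P4,P2] Q1=[P1,P3] Q2=[]
t=6-8: P4@Q0 runs 2, rem=3, quantum used, demote→Q1. Q0=[P2] Q1=[P1,P3,P4] Q2=[]
t=8-10: P2@Q0 runs 2, rem=9, I/O yield, promote→Q0. Q0=[P2] Q1=[P1,P3,P4] Q2=[]
t=10-12: P2@Q0 runs 2, rem=7, I/O yield, promote→Q0. Q0=[P2] Q1=[P1,P3,P4] Q2=[]
t=12-14: P2@Q0 runs 2, rem=5, I/O yield, promote→Q0. Q0=[P2] Q1=[P1,P3,P4] Q2=[]
t=14-16: P2@Q0 runs 2, rem=3, I/O yield, promote→Q0. Q0=[P2] Q1=[P1,P3,P4] Q2=[]
t=16-18: P2@Q0 runs 2, rem=1, I/O yield, promote→Q0. Q0=[P2] Q1=[P1,P3,P4] Q2=[]
t=18-19: P2@Q0 runs 1, rem=0, completes. Q0=[] Q1=[P1,P3,P4] Q2=[]
t=19-23: P1@Q1 runs 4, rem=0, completes. Q0=[] Q1=[P3,P4] Q2=[]
t=23-26: P3@Q1 runs 3, rem=9, I/O yield, promote→Q0. Q0=[P3] Q1=[P4] Q2=[]
t=26-28: P3@Q0 runs 2, rem=7, quantum used, demote→Q1. Q0=[] Q1=[P4,P3] Q2=[]
t=28-31: P4@Q1 runs 3, rem=0, completes. Q0=[] Q1=[P3] Q2=[]
t=31-34: P3@Q1 runs 3, rem=4, I/O yield, promote→Q0. Q0=[P3] Q1=[] Q2=[]
t=34-36: P3@Q0 runs 2, rem=2, quantum used, demote→Q1. Q0=[] Q1=[P3] Q2=[]
t=36-38: P3@Q1 runs 2, rem=0, completes. Q0=[] Q1=[] Q2=[]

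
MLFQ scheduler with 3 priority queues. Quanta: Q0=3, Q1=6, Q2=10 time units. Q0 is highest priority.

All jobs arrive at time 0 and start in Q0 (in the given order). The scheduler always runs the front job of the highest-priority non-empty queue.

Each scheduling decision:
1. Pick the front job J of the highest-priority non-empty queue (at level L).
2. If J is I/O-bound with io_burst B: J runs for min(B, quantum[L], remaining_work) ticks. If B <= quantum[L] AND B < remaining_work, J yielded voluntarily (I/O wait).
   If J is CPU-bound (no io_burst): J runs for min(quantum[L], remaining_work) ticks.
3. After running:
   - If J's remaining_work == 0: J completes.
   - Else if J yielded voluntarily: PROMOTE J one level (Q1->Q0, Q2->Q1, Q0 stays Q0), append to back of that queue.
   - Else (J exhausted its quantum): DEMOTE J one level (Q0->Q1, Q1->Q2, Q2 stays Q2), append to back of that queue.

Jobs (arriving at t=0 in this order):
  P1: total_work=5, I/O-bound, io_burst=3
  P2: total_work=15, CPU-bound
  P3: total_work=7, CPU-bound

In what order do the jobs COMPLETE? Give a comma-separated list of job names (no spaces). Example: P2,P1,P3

t=0-3: P1@Q0 runs 3, rem=2, I/O yield, promote→Q0. Q0=[P2,P3,P1] Q1=[] Q2=[]
t=3-6: P2@Q0 runs 3, rem=12, quantum used, demote→Q1. Q0=[P3,P1] Q1=[P2] Q2=[]
t=6-9: P3@Q0 runs 3, rem=4, quantum used, demote→Q1. Q0=[P1] Q1=[P2,P3] Q2=[]
t=9-11: P1@Q0 runs 2, rem=0, completes. Q0=[] Q1=[P2,P3] Q2=[]
t=11-17: P2@Q1 runs 6, rem=6, quantum used, demote→Q2. Q0=[] Q1=[P3] Q2=[P2]
t=17-21: P3@Q1 runs 4, rem=0, completes. Q0=[] Q1=[] Q2=[P2]
t=21-27: P2@Q2 runs 6, rem=0, completes. Q0=[] Q1=[] Q2=[]

Answer: P1,P3,P2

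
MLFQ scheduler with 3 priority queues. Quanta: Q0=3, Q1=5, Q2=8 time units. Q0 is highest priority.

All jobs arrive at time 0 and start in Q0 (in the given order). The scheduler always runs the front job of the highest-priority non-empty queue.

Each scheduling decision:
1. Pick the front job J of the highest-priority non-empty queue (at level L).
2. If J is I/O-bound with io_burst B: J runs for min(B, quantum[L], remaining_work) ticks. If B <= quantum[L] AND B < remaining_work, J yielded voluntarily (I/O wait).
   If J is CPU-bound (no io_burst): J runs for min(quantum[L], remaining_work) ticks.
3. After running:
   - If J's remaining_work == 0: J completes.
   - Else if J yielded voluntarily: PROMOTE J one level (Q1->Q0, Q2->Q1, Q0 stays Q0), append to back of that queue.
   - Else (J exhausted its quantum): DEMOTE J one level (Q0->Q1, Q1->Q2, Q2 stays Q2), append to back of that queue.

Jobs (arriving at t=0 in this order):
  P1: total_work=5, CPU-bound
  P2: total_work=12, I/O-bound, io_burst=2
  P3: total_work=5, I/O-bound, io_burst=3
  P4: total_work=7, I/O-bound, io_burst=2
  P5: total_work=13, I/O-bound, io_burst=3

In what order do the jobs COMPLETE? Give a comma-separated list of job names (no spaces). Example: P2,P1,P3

t=0-3: P1@Q0 runs 3, rem=2, quantum used, demote→Q1. Q0=[P2,P3,P4,P5] Q1=[P1] Q2=[]
t=3-5: P2@Q0 runs 2, rem=10, I/O yield, promote→Q0. Q0=[P3,P4,P5,P2] Q1=[P1] Q2=[]
t=5-8: P3@Q0 runs 3, rem=2, I/O yield, promote→Q0. Q0=[P4,P5,P2,P3] Q1=[P1] Q2=[]
t=8-10: P4@Q0 runs 2, rem=5, I/O yield, promote→Q0. Q0=[P5,P2,P3,P4] Q1=[P1] Q2=[]
t=10-13: P5@Q0 runs 3, rem=10, I/O yield, promote→Q0. Q0=[P2,P3,P4,P5] Q1=[P1] Q2=[]
t=13-15: P2@Q0 runs 2, rem=8, I/O yield, promote→Q0. Q0=[P3,P4,P5,P2] Q1=[P1] Q2=[]
t=15-17: P3@Q0 runs 2, rem=0, completes. Q0=[P4,P5,P2] Q1=[P1] Q2=[]
t=17-19: P4@Q0 runs 2, rem=3, I/O yield, promote→Q0. Q0=[P5,P2,P4] Q1=[P1] Q2=[]
t=19-22: P5@Q0 runs 3, rem=7, I/O yield, promote→Q0. Q0=[P2,P4,P5] Q1=[P1] Q2=[]
t=22-24: P2@Q0 runs 2, rem=6, I/O yield, promote→Q0. Q0=[P4,P5,P2] Q1=[P1] Q2=[]
t=24-26: P4@Q0 runs 2, rem=1, I/O yield, promote→Q0. Q0=[P5,P2,P4] Q1=[P1] Q2=[]
t=26-29: P5@Q0 runs 3, rem=4, I/O yield, promote→Q0. Q0=[P2,P4,P5] Q1=[P1] Q2=[]
t=29-31: P2@Q0 runs 2, rem=4, I/O yield, promote→Q0. Q0=[P4,P5,P2] Q1=[P1] Q2=[]
t=31-32: P4@Q0 runs 1, rem=0, completes. Q0=[P5,P2] Q1=[P1] Q2=[]
t=32-35: P5@Q0 runs 3, rem=1, I/O yield, promote→Q0. Q0=[P2,P5] Q1=[P1] Q2=[]
t=35-37: P2@Q0 runs 2, rem=2, I/O yield, promote→Q0. Q0=[P5,P2] Q1=[P1] Q2=[]
t=37-38: P5@Q0 runs 1, rem=0, completes. Q0=[P2] Q1=[P1] Q2=[]
t=38-40: P2@Q0 runs 2, rem=0, completes. Q0=[] Q1=[P1] Q2=[]
t=40-42: P1@Q1 runs 2, rem=0, completes. Q0=[] Q1=[] Q2=[]

Answer: P3,P4,P5,P2,P1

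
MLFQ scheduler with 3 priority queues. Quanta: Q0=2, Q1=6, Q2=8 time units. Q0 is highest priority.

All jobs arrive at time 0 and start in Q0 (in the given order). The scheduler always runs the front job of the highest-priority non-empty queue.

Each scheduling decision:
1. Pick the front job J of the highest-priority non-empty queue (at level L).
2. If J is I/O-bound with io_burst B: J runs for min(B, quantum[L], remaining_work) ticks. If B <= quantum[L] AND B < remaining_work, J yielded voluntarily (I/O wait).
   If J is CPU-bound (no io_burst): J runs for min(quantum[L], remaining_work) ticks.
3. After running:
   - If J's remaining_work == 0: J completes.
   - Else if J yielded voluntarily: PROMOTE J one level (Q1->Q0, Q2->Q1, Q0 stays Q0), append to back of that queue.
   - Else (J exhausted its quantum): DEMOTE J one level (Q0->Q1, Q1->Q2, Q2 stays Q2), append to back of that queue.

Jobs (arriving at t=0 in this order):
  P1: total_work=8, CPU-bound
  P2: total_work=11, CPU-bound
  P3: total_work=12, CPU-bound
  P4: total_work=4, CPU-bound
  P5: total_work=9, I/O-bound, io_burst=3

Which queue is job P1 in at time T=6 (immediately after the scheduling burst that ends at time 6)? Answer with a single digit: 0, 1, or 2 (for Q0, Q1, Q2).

Answer: 1

Derivation:
t=0-2: P1@Q0 runs 2, rem=6, quantum used, demote→Q1. Q0=[P2,P3,P4,P5] Q1=[P1] Q2=[]
t=2-4: P2@Q0 runs 2, rem=9, quantum used, demote→Q1. Q0=[P3,P4,P5] Q1=[P1,P2] Q2=[]
t=4-6: P3@Q0 runs 2, rem=10, quantum used, demote→Q1. Q0=[P4,P5] Q1=[P1,P2,P3] Q2=[]
t=6-8: P4@Q0 runs 2, rem=2, quantum used, demote→Q1. Q0=[P5] Q1=[P1,P2,P3,P4] Q2=[]
t=8-10: P5@Q0 runs 2, rem=7, quantum used, demote→Q1. Q0=[] Q1=[P1,P2,P3,P4,P5] Q2=[]
t=10-16: P1@Q1 runs 6, rem=0, completes. Q0=[] Q1=[P2,P3,P4,P5] Q2=[]
t=16-22: P2@Q1 runs 6, rem=3, quantum used, demote→Q2. Q0=[] Q1=[P3,P4,P5] Q2=[P2]
t=22-28: P3@Q1 runs 6, rem=4, quantum used, demote→Q2. Q0=[] Q1=[P4,P5] Q2=[P2,P3]
t=28-30: P4@Q1 runs 2, rem=0, completes. Q0=[] Q1=[P5] Q2=[P2,P3]
t=30-33: P5@Q1 runs 3, rem=4, I/O yield, promote→Q0. Q0=[P5] Q1=[] Q2=[P2,P3]
t=33-35: P5@Q0 runs 2, rem=2, quantum used, demote→Q1. Q0=[] Q1=[P5] Q2=[P2,P3]
t=35-37: P5@Q1 runs 2, rem=0, completes. Q0=[] Q1=[] Q2=[P2,P3]
t=37-40: P2@Q2 runs 3, rem=0, completes. Q0=[] Q1=[] Q2=[P3]
t=40-44: P3@Q2 runs 4, rem=0, completes. Q0=[] Q1=[] Q2=[]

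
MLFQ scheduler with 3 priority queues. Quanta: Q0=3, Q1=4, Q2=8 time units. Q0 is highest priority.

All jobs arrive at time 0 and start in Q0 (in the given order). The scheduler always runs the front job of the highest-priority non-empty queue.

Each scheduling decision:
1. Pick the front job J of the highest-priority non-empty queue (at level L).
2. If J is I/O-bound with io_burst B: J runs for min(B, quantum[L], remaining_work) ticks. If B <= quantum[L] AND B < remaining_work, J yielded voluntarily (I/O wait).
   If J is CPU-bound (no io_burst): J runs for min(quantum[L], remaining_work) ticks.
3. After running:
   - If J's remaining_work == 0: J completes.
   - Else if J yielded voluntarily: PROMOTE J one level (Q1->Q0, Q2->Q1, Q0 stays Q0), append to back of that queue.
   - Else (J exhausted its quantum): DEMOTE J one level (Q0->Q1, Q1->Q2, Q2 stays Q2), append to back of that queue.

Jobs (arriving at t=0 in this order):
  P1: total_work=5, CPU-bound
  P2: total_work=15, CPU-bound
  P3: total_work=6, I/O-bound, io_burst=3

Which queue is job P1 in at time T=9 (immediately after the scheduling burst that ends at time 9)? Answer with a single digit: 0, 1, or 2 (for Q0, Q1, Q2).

t=0-3: P1@Q0 runs 3, rem=2, quantum used, demote→Q1. Q0=[P2,P3] Q1=[P1] Q2=[]
t=3-6: P2@Q0 runs 3, rem=12, quantum used, demote→Q1. Q0=[P3] Q1=[P1,P2] Q2=[]
t=6-9: P3@Q0 runs 3, rem=3, I/O yield, promote→Q0. Q0=[P3] Q1=[P1,P2] Q2=[]
t=9-12: P3@Q0 runs 3, rem=0, completes. Q0=[] Q1=[P1,P2] Q2=[]
t=12-14: P1@Q1 runs 2, rem=0, completes. Q0=[] Q1=[P2] Q2=[]
t=14-18: P2@Q1 runs 4, rem=8, quantum used, demote→Q2. Q0=[] Q1=[] Q2=[P2]
t=18-26: P2@Q2 runs 8, rem=0, completes. Q0=[] Q1=[] Q2=[]

Answer: 1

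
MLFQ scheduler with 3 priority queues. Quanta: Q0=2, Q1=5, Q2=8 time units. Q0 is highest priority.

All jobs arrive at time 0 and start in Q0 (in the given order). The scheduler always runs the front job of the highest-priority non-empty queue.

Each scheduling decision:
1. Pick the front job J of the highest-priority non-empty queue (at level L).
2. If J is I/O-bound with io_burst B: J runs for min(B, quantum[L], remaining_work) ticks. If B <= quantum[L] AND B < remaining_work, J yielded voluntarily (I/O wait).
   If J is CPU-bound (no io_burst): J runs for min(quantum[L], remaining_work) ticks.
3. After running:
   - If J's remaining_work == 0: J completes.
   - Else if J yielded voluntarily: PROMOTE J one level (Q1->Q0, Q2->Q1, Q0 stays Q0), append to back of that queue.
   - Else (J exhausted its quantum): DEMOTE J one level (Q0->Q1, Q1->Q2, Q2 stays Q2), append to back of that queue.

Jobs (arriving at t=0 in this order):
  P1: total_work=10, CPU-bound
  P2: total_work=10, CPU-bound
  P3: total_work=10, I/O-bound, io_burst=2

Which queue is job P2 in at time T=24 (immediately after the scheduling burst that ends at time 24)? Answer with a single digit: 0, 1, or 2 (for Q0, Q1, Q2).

Answer: 2

Derivation:
t=0-2: P1@Q0 runs 2, rem=8, quantum used, demote→Q1. Q0=[P2,P3] Q1=[P1] Q2=[]
t=2-4: P2@Q0 runs 2, rem=8, quantum used, demote→Q1. Q0=[P3] Q1=[P1,P2] Q2=[]
t=4-6: P3@Q0 runs 2, rem=8, I/O yield, promote→Q0. Q0=[P3] Q1=[P1,P2] Q2=[]
t=6-8: P3@Q0 runs 2, rem=6, I/O yield, promote→Q0. Q0=[P3] Q1=[P1,P2] Q2=[]
t=8-10: P3@Q0 runs 2, rem=4, I/O yield, promote→Q0. Q0=[P3] Q1=[P1,P2] Q2=[]
t=10-12: P3@Q0 runs 2, rem=2, I/O yield, promote→Q0. Q0=[P3] Q1=[P1,P2] Q2=[]
t=12-14: P3@Q0 runs 2, rem=0, completes. Q0=[] Q1=[P1,P2] Q2=[]
t=14-19: P1@Q1 runs 5, rem=3, quantum used, demote→Q2. Q0=[] Q1=[P2] Q2=[P1]
t=19-24: P2@Q1 runs 5, rem=3, quantum used, demote→Q2. Q0=[] Q1=[] Q2=[P1,P2]
t=24-27: P1@Q2 runs 3, rem=0, completes. Q0=[] Q1=[] Q2=[P2]
t=27-30: P2@Q2 runs 3, rem=0, completes. Q0=[] Q1=[] Q2=[]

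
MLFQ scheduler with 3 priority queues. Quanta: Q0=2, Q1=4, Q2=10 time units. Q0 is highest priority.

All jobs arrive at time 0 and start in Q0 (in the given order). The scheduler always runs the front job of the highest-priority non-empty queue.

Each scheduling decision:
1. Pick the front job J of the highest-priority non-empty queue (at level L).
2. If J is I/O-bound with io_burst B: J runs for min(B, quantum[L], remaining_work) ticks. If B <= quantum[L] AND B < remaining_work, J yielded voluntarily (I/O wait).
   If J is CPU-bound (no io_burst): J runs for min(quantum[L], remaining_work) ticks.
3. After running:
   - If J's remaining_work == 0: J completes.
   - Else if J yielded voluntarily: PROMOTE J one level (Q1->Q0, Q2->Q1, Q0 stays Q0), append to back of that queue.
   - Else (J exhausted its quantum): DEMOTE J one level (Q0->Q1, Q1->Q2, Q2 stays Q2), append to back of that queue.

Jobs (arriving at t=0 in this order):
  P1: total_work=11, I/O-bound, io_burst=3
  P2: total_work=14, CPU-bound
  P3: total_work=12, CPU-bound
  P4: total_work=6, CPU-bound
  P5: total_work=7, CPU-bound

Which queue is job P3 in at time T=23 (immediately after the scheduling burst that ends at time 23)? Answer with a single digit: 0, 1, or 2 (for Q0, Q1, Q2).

t=0-2: P1@Q0 runs 2, rem=9, quantum used, demote→Q1. Q0=[P2,P3,P4,P5] Q1=[P1] Q2=[]
t=2-4: P2@Q0 runs 2, rem=12, quantum used, demote→Q1. Q0=[P3,P4,P5] Q1=[P1,P2] Q2=[]
t=4-6: P3@Q0 runs 2, rem=10, quantum used, demote→Q1. Q0=[P4,P5] Q1=[P1,P2,P3] Q2=[]
t=6-8: P4@Q0 runs 2, rem=4, quantum used, demote→Q1. Q0=[P5] Q1=[P1,P2,P3,P4] Q2=[]
t=8-10: P5@Q0 runs 2, rem=5, quantum used, demote→Q1. Q0=[] Q1=[P1,P2,P3,P4,P5] Q2=[]
t=10-13: P1@Q1 runs 3, rem=6, I/O yield, promote→Q0. Q0=[P1] Q1=[P2,P3,P4,P5] Q2=[]
t=13-15: P1@Q0 runs 2, rem=4, quantum used, demote→Q1. Q0=[] Q1=[P2,P3,P4,P5,P1] Q2=[]
t=15-19: P2@Q1 runs 4, rem=8, quantum used, demote→Q2. Q0=[] Q1=[P3,P4,P5,P1] Q2=[P2]
t=19-23: P3@Q1 runs 4, rem=6, quantum used, demote→Q2. Q0=[] Q1=[P4,P5,P1] Q2=[P2,P3]
t=23-27: P4@Q1 runs 4, rem=0, completes. Q0=[] Q1=[P5,P1] Q2=[P2,P3]
t=27-31: P5@Q1 runs 4, rem=1, quantum used, demote→Q2. Q0=[] Q1=[P1] Q2=[P2,P3,P5]
t=31-34: P1@Q1 runs 3, rem=1, I/O yield, promote→Q0. Q0=[P1] Q1=[] Q2=[P2,P3,P5]
t=34-35: P1@Q0 runs 1, rem=0, completes. Q0=[] Q1=[] Q2=[P2,P3,P5]
t=35-43: P2@Q2 runs 8, rem=0, completes. Q0=[] Q1=[] Q2=[P3,P5]
t=43-49: P3@Q2 runs 6, rem=0, completes. Q0=[] Q1=[] Q2=[P5]
t=49-50: P5@Q2 runs 1, rem=0, completes. Q0=[] Q1=[] Q2=[]

Answer: 2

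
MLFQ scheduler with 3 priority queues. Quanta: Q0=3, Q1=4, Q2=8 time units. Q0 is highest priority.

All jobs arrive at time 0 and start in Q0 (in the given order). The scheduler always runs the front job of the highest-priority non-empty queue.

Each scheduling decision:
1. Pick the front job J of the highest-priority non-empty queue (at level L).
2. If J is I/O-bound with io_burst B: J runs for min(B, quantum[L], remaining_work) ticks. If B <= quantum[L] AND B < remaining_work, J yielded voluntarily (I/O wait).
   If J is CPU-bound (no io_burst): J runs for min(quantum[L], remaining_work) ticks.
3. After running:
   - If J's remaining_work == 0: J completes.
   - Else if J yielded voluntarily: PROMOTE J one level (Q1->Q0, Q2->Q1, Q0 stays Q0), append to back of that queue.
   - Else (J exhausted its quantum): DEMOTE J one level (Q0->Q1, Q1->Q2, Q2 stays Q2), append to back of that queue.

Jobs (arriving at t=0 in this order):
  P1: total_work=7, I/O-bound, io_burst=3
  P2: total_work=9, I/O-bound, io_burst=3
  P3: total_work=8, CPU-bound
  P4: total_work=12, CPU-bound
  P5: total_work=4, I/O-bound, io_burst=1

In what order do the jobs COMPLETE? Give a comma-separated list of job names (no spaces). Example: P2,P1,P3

Answer: P1,P2,P5,P3,P4

Derivation:
t=0-3: P1@Q0 runs 3, rem=4, I/O yield, promote→Q0. Q0=[P2,P3,P4,P5,P1] Q1=[] Q2=[]
t=3-6: P2@Q0 runs 3, rem=6, I/O yield, promote→Q0. Q0=[P3,P4,P5,P1,P2] Q1=[] Q2=[]
t=6-9: P3@Q0 runs 3, rem=5, quantum used, demote→Q1. Q0=[P4,P5,P1,P2] Q1=[P3] Q2=[]
t=9-12: P4@Q0 runs 3, rem=9, quantum used, demote→Q1. Q0=[P5,P1,P2] Q1=[P3,P4] Q2=[]
t=12-13: P5@Q0 runs 1, rem=3, I/O yield, promote→Q0. Q0=[P1,P2,P5] Q1=[P3,P4] Q2=[]
t=13-16: P1@Q0 runs 3, rem=1, I/O yield, promote→Q0. Q0=[P2,P5,P1] Q1=[P3,P4] Q2=[]
t=16-19: P2@Q0 runs 3, rem=3, I/O yield, promote→Q0. Q0=[P5,P1,P2] Q1=[P3,P4] Q2=[]
t=19-20: P5@Q0 runs 1, rem=2, I/O yield, promote→Q0. Q0=[P1,P2,P5] Q1=[P3,P4] Q2=[]
t=20-21: P1@Q0 runs 1, rem=0, completes. Q0=[P2,P5] Q1=[P3,P4] Q2=[]
t=21-24: P2@Q0 runs 3, rem=0, completes. Q0=[P5] Q1=[P3,P4] Q2=[]
t=24-25: P5@Q0 runs 1, rem=1, I/O yield, promote→Q0. Q0=[P5] Q1=[P3,P4] Q2=[]
t=25-26: P5@Q0 runs 1, rem=0, completes. Q0=[] Q1=[P3,P4] Q2=[]
t=26-30: P3@Q1 runs 4, rem=1, quantum used, demote→Q2. Q0=[] Q1=[P4] Q2=[P3]
t=30-34: P4@Q1 runs 4, rem=5, quantum used, demote→Q2. Q0=[] Q1=[] Q2=[P3,P4]
t=34-35: P3@Q2 runs 1, rem=0, completes. Q0=[] Q1=[] Q2=[P4]
t=35-40: P4@Q2 runs 5, rem=0, completes. Q0=[] Q1=[] Q2=[]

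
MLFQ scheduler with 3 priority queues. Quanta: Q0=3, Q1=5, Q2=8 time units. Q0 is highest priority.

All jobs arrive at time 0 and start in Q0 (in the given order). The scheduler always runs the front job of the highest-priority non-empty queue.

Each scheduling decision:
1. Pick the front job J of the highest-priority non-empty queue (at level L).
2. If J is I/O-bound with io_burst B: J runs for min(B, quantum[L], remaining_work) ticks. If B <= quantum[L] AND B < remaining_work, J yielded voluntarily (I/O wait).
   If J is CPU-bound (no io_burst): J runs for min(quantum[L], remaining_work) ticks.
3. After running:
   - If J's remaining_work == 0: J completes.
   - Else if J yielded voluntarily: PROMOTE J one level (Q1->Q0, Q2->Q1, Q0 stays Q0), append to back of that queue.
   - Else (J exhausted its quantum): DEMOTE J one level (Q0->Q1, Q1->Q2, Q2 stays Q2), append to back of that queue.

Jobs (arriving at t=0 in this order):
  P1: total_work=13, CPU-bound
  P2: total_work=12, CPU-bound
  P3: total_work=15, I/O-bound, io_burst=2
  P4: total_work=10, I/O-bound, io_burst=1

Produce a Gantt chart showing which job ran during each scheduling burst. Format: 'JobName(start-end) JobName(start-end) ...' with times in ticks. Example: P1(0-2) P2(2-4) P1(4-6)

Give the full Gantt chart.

Answer: P1(0-3) P2(3-6) P3(6-8) P4(8-9) P3(9-11) P4(11-12) P3(12-14) P4(14-15) P3(15-17) P4(17-18) P3(18-20) P4(20-21) P3(21-23) P4(23-24) P3(24-26) P4(26-27) P3(27-28) P4(28-29) P4(29-30) P4(30-31) P1(31-36) P2(36-41) P1(41-46) P2(46-50)

Derivation:
t=0-3: P1@Q0 runs 3, rem=10, quantum used, demote→Q1. Q0=[P2,P3,P4] Q1=[P1] Q2=[]
t=3-6: P2@Q0 runs 3, rem=9, quantum used, demote→Q1. Q0=[P3,P4] Q1=[P1,P2] Q2=[]
t=6-8: P3@Q0 runs 2, rem=13, I/O yield, promote→Q0. Q0=[P4,P3] Q1=[P1,P2] Q2=[]
t=8-9: P4@Q0 runs 1, rem=9, I/O yield, promote→Q0. Q0=[P3,P4] Q1=[P1,P2] Q2=[]
t=9-11: P3@Q0 runs 2, rem=11, I/O yield, promote→Q0. Q0=[P4,P3] Q1=[P1,P2] Q2=[]
t=11-12: P4@Q0 runs 1, rem=8, I/O yield, promote→Q0. Q0=[P3,P4] Q1=[P1,P2] Q2=[]
t=12-14: P3@Q0 runs 2, rem=9, I/O yield, promote→Q0. Q0=[P4,P3] Q1=[P1,P2] Q2=[]
t=14-15: P4@Q0 runs 1, rem=7, I/O yield, promote→Q0. Q0=[P3,P4] Q1=[P1,P2] Q2=[]
t=15-17: P3@Q0 runs 2, rem=7, I/O yield, promote→Q0. Q0=[P4,P3] Q1=[P1,P2] Q2=[]
t=17-18: P4@Q0 runs 1, rem=6, I/O yield, promote→Q0. Q0=[P3,P4] Q1=[P1,P2] Q2=[]
t=18-20: P3@Q0 runs 2, rem=5, I/O yield, promote→Q0. Q0=[P4,P3] Q1=[P1,P2] Q2=[]
t=20-21: P4@Q0 runs 1, rem=5, I/O yield, promote→Q0. Q0=[P3,P4] Q1=[P1,P2] Q2=[]
t=21-23: P3@Q0 runs 2, rem=3, I/O yield, promote→Q0. Q0=[P4,P3] Q1=[P1,P2] Q2=[]
t=23-24: P4@Q0 runs 1, rem=4, I/O yield, promote→Q0. Q0=[P3,P4] Q1=[P1,P2] Q2=[]
t=24-26: P3@Q0 runs 2, rem=1, I/O yield, promote→Q0. Q0=[P4,P3] Q1=[P1,P2] Q2=[]
t=26-27: P4@Q0 runs 1, rem=3, I/O yield, promote→Q0. Q0=[P3,P4] Q1=[P1,P2] Q2=[]
t=27-28: P3@Q0 runs 1, rem=0, completes. Q0=[P4] Q1=[P1,P2] Q2=[]
t=28-29: P4@Q0 runs 1, rem=2, I/O yield, promote→Q0. Q0=[P4] Q1=[P1,P2] Q2=[]
t=29-30: P4@Q0 runs 1, rem=1, I/O yield, promote→Q0. Q0=[P4] Q1=[P1,P2] Q2=[]
t=30-31: P4@Q0 runs 1, rem=0, completes. Q0=[] Q1=[P1,P2] Q2=[]
t=31-36: P1@Q1 runs 5, rem=5, quantum used, demote→Q2. Q0=[] Q1=[P2] Q2=[P1]
t=36-41: P2@Q1 runs 5, rem=4, quantum used, demote→Q2. Q0=[] Q1=[] Q2=[P1,P2]
t=41-46: P1@Q2 runs 5, rem=0, completes. Q0=[] Q1=[] Q2=[P2]
t=46-50: P2@Q2 runs 4, rem=0, completes. Q0=[] Q1=[] Q2=[]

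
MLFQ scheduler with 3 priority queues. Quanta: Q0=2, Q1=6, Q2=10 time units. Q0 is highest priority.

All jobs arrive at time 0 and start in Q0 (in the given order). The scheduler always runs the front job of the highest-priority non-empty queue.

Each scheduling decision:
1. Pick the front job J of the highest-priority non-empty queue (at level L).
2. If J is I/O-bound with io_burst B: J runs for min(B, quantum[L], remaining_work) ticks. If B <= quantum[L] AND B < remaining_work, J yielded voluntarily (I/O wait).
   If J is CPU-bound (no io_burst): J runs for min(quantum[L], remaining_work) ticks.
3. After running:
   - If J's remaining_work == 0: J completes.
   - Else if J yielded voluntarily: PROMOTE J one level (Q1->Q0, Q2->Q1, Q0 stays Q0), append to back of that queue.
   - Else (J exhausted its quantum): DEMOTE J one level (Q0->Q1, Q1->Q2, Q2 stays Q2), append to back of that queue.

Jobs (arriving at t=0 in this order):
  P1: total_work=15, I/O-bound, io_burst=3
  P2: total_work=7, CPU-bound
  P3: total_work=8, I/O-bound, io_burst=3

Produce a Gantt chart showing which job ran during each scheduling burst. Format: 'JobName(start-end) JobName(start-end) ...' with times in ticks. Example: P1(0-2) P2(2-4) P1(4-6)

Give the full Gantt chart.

t=0-2: P1@Q0 runs 2, rem=13, quantum used, demote→Q1. Q0=[P2,P3] Q1=[P1] Q2=[]
t=2-4: P2@Q0 runs 2, rem=5, quantum used, demote→Q1. Q0=[P3] Q1=[P1,P2] Q2=[]
t=4-6: P3@Q0 runs 2, rem=6, quantum used, demote→Q1. Q0=[] Q1=[P1,P2,P3] Q2=[]
t=6-9: P1@Q1 runs 3, rem=10, I/O yield, promote→Q0. Q0=[P1] Q1=[P2,P3] Q2=[]
t=9-11: P1@Q0 runs 2, rem=8, quantum used, demote→Q1. Q0=[] Q1=[P2,P3,P1] Q2=[]
t=11-16: P2@Q1 runs 5, rem=0, completes. Q0=[] Q1=[P3,P1] Q2=[]
t=16-19: P3@Q1 runs 3, rem=3, I/O yield, promote→Q0. Q0=[P3] Q1=[P1] Q2=[]
t=19-21: P3@Q0 runs 2, rem=1, quantum used, demote→Q1. Q0=[] Q1=[P1,P3] Q2=[]
t=21-24: P1@Q1 runs 3, rem=5, I/O yield, promote→Q0. Q0=[P1] Q1=[P3] Q2=[]
t=24-26: P1@Q0 runs 2, rem=3, quantum used, demote→Q1. Q0=[] Q1=[P3,P1] Q2=[]
t=26-27: P3@Q1 runs 1, rem=0, completes. Q0=[] Q1=[P1] Q2=[]
t=27-30: P1@Q1 runs 3, rem=0, completes. Q0=[] Q1=[] Q2=[]

Answer: P1(0-2) P2(2-4) P3(4-6) P1(6-9) P1(9-11) P2(11-16) P3(16-19) P3(19-21) P1(21-24) P1(24-26) P3(26-27) P1(27-30)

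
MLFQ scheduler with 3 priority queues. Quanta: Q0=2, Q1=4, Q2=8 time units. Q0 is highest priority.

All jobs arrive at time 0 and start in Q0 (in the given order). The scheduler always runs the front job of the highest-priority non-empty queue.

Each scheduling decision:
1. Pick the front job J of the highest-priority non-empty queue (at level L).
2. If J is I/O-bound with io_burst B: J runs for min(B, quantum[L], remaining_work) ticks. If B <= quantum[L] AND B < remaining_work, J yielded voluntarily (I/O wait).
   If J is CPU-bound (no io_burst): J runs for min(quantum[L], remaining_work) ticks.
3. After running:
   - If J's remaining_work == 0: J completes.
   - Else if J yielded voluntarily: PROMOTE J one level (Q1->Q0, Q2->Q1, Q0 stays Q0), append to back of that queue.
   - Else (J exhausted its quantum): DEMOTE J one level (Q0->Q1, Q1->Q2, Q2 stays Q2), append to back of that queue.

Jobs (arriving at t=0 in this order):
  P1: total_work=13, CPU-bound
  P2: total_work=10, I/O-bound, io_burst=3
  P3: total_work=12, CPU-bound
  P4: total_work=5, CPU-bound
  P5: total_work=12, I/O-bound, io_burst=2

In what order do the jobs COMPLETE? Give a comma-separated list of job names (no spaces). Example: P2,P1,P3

t=0-2: P1@Q0 runs 2, rem=11, quantum used, demote→Q1. Q0=[P2,P3,P4,P5] Q1=[P1] Q2=[]
t=2-4: P2@Q0 runs 2, rem=8, quantum used, demote→Q1. Q0=[P3,P4,P5] Q1=[P1,P2] Q2=[]
t=4-6: P3@Q0 runs 2, rem=10, quantum used, demote→Q1. Q0=[P4,P5] Q1=[P1,P2,P3] Q2=[]
t=6-8: P4@Q0 runs 2, rem=3, quantum used, demote→Q1. Q0=[P5] Q1=[P1,P2,P3,P4] Q2=[]
t=8-10: P5@Q0 runs 2, rem=10, I/O yield, promote→Q0. Q0=[P5] Q1=[P1,P2,P3,P4] Q2=[]
t=10-12: P5@Q0 runs 2, rem=8, I/O yield, promote→Q0. Q0=[P5] Q1=[P1,P2,P3,P4] Q2=[]
t=12-14: P5@Q0 runs 2, rem=6, I/O yield, promote→Q0. Q0=[P5] Q1=[P1,P2,P3,P4] Q2=[]
t=14-16: P5@Q0 runs 2, rem=4, I/O yield, promote→Q0. Q0=[P5] Q1=[P1,P2,P3,P4] Q2=[]
t=16-18: P5@Q0 runs 2, rem=2, I/O yield, promote→Q0. Q0=[P5] Q1=[P1,P2,P3,P4] Q2=[]
t=18-20: P5@Q0 runs 2, rem=0, completes. Q0=[] Q1=[P1,P2,P3,P4] Q2=[]
t=20-24: P1@Q1 runs 4, rem=7, quantum used, demote→Q2. Q0=[] Q1=[P2,P3,P4] Q2=[P1]
t=24-27: P2@Q1 runs 3, rem=5, I/O yield, promote→Q0. Q0=[P2] Q1=[P3,P4] Q2=[P1]
t=27-29: P2@Q0 runs 2, rem=3, quantum used, demote→Q1. Q0=[] Q1=[P3,P4,P2] Q2=[P1]
t=29-33: P3@Q1 runs 4, rem=6, quantum used, demote→Q2. Q0=[] Q1=[P4,P2] Q2=[P1,P3]
t=33-36: P4@Q1 runs 3, rem=0, completes. Q0=[] Q1=[P2] Q2=[P1,P3]
t=36-39: P2@Q1 runs 3, rem=0, completes. Q0=[] Q1=[] Q2=[P1,P3]
t=39-46: P1@Q2 runs 7, rem=0, completes. Q0=[] Q1=[] Q2=[P3]
t=46-52: P3@Q2 runs 6, rem=0, completes. Q0=[] Q1=[] Q2=[]

Answer: P5,P4,P2,P1,P3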